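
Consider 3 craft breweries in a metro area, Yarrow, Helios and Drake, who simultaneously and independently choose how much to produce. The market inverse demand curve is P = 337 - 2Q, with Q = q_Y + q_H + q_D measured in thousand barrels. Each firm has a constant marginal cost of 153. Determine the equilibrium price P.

199

A representative firm's profit is π_i = q_i(337 - 2Q) - 153q_i.
First-order condition (treating rivals' output as given): 184 - 4q_i - 2·Σ_{j≠i} q_j = 0.
By symmetry each firm produces the same amount; substituting Σ_{j≠i} q_j = 2q_i yields q_i = 184/8 = 23.
Total output Q = 69, so price P = 337 - 2·69 = 199.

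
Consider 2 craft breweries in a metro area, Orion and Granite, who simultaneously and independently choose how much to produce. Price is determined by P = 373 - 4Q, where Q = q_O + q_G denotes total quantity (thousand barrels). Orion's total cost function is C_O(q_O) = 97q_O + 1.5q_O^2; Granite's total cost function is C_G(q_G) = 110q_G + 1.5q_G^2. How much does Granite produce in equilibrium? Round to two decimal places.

17.04

Orion's profit: π_O = (373 - 4Q)q_O - (97q_O + (3/2)q_O²). Setting ∂π_O/∂q_O = 0: 276 - 11q_O - 4(q_G) = 0.
Granite's profit: π_G = (373 - 4Q)q_G - (110q_G + (3/2)q_G²). Setting ∂π_G/∂q_G = 0: 263 - 11q_G - 4(q_O) = 0.
Rearranging gives the reaction functions q_O = (276 - 4q_G)/11 and q_G = (263 - 4q_O)/11.
Solving the pair: q_O = 1984/105, q_G = 1789/105.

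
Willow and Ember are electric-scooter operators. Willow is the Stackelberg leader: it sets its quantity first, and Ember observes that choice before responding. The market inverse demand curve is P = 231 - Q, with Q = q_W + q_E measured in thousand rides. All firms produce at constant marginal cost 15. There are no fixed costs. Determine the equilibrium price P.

Solve by backward induction. Given q_W, the follower Ember maximises π_E = (231 - q_W - q_E)q_E - 15q_E.
∂π_E/∂q_E = 216 - q_W - 2q_E = 0 gives the reaction function q_E = (216 - q_W)/2.
Willow substitutes q_E(q_W) into its own profit: π_W = q_W(231 - q_W - (216 - q_W)/2) - 15q_W = (123 - (1/2)q_W)q_W - 15q_W.
Maximising: ∂π_W/∂q_W = 108 - q_W = 0, giving q_W = 108.
Then q_E = (216 - 108)/2 = 54.
Total output Q = 162, so price P = 231 - 162 = 69.

69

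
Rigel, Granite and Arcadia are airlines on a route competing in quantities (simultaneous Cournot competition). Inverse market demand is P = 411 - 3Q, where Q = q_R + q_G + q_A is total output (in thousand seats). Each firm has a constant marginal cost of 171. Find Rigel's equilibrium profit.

1200

Each firm earns π_i = (411 - 3Q)q_i - 171q_i.
Setting ∂π_i/∂q_i = 0 with rivals' quantities fixed: 240 - 6q_i - 3·Σ_{j≠i} q_j = 0.
With identical firms every q_j equals q_i, so Σ_{j≠i} q_j = 2q_i and 240 = 12q_i, giving q_i = 20.
Price P = 411 - 3·60 = 231.
Rigel's profit: (231 - 171)·20 = 1200.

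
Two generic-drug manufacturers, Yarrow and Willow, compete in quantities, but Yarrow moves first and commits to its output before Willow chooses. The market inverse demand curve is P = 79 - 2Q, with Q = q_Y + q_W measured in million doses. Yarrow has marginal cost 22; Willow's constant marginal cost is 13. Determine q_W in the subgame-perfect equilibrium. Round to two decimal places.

The follower Willow best-responds to any q_Y: π_W = (79 - 2Q)q_W - 13q_W.
Setting the follower's marginal profit to zero, 66 - 2q_Y - 4q_W = 0, i.e. q_W = (66 - 2q_Y)/4.
The leader anticipates this reaction. Substituting into P = 79 - 2Q gives P = 46 - q_Y, so π_Y = (46 - q_Y)q_Y - 22q_Y.
The leader's first-order condition 24 - 2q_Y = 0 yields q_Y = 12.
Then q_W = (66 - 2·12)/4 = 21/2.

10.50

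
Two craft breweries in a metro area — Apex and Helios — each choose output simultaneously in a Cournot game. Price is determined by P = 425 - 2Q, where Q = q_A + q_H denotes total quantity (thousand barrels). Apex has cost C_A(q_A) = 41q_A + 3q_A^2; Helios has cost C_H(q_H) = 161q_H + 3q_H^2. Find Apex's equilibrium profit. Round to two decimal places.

5951.25

Apex's profit: π_A = (425 - 2Q)q_A - (41q_A + 3q_A²). Setting ∂π_A/∂q_A = 0: 384 - 10q_A - 2(q_H) = 0.
Helios's first-order condition: 264 - 10q_H - 2(q_A) = 0.
So q_A = (384 - 2q_H)/10 and q_H = (264 - 2q_A)/10.
Solving the pair: q_A = 69/2, q_H = 39/2.
Price P = 425 - 2·54 = 317.
Apex's profit: 317·(69/2) - 41·(69/2) - 3(69/2)² = 5951.2500.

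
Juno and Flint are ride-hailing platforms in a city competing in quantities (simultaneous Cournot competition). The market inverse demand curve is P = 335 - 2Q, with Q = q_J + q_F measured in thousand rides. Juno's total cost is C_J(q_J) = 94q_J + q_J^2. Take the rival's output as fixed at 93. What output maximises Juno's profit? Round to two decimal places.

With the rival's output fixed at 93, Juno's profit is π_J = (335 - 2·93 - 2q_J)q_J - (94q_J + q_J²) = (149 - 2q_J)q_J - (94q_J + q_J²).
∂π_J/∂q_J = 55 - 6q_J = 0, so q_J = 55/6.

9.17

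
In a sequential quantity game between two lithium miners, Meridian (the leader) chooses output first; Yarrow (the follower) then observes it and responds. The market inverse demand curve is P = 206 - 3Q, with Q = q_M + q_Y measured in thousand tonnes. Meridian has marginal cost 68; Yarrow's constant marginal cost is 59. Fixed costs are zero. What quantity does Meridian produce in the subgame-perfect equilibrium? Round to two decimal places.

21.50

The follower Yarrow best-responds to any q_M: π_Y = (206 - 3Q)q_Y - 59q_Y.
Follower FOC: 147 - 3q_M - 6q_Y = 0, so q_Y(q_M) = (147 - 3q_M)/6.
Meridian substitutes q_Y(q_M) into its own profit: π_M = q_M(206 - 3q_M - (147 - 3q_M)/2) - 68q_M = (265/2 - (3/2)q_M)q_M - 68q_M.
Maximising: ∂π_M/∂q_M = 129/2 - 3q_M = 0, giving q_M = 43/2.
Then q_Y = (147 - 3·(43/2))/6 = 55/4.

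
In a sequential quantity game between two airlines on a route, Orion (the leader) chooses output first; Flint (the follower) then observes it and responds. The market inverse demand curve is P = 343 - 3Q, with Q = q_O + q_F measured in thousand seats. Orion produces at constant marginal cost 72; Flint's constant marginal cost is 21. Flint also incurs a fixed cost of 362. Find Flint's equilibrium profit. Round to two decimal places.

Solve by backward induction. Given q_O, the follower Flint maximises π_F = (343 - 3q_O - 3q_F)q_F - 21q_F.
Setting the follower's marginal profit to zero, 322 - 3q_O - 6q_F = 0, i.e. q_F = (322 - 3q_O)/6.
Orion substitutes q_F(q_O) into its own profit: π_O = q_O(343 - 3q_O - (322 - 3q_O)/2) - 72q_O = (182 - (3/2)q_O)q_O - 72q_O.
Maximising: ∂π_O/∂q_O = 110 - 3q_O = 0, giving q_O = 110/3.
Then q_F = (322 - 3·(110/3))/6 = 106/3.
Price P = 343 - 3·72 = 127.
Flint's profit: (127 - 21)·(106/3) - 362 = 3383.3333.

3383.33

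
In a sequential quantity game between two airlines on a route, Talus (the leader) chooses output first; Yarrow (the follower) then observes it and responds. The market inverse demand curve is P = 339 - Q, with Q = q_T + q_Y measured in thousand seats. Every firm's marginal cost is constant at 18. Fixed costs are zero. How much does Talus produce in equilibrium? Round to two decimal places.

The follower Yarrow best-responds to any q_T: π_Y = (339 - Q)q_Y - 18q_Y.
Follower FOC: 321 - q_T - 2q_Y = 0, so q_Y(q_T) = (321 - q_T)/2.
Talus substitutes q_Y(q_T) into its own profit: π_T = q_T(339 - q_T - (321 - q_T)/2) - 18q_T = (357/2 - (1/2)q_T)q_T - 18q_T.
Maximising: ∂π_T/∂q_T = 321/2 - q_T = 0, giving q_T = 321/2.
Then q_Y = (321 - 321/2)/2 = 321/4.

160.50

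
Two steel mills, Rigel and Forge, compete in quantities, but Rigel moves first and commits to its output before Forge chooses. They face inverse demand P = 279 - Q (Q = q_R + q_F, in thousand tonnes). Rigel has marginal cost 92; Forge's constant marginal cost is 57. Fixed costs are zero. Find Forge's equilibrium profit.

The follower Forge best-responds to any q_R: π_F = (279 - Q)q_F - 57q_F.
Setting the follower's marginal profit to zero, 222 - q_R - 2q_F = 0, i.e. q_F = (222 - q_R)/2.
Rigel substitutes q_F(q_R) into its own profit: π_R = q_R(279 - q_R - (222 - q_R)/2) - 92q_R = (168 - (1/2)q_R)q_R - 92q_R.
Leader FOC: 76 - q_R = 0, so q_R = 76.
Then q_F = (222 - 76)/2 = 73.
Price P = 279 - 149 = 130.
Forge's profit: (130 - 57)·73 = 5329.

5329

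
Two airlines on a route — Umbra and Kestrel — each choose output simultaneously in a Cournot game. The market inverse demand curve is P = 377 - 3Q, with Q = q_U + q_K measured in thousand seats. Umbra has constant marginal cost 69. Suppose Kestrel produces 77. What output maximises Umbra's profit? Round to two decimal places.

With the rival's output fixed at 77, Umbra's profit is π_U = (377 - 3·77 - 3q_U)q_U - (69q_U) = (146 - 3q_U)q_U - (69q_U).
∂π_U/∂q_U = 77 - 6q_U = 0, so q_U = 77/6.

12.83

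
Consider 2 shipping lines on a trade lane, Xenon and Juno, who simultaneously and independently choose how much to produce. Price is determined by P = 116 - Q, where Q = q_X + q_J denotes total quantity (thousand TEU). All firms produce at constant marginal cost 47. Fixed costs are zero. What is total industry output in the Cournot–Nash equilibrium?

Each firm earns π_i = (116 - Q)q_i - 47q_i.
First-order condition (treating rivals' output as given): 69 - 2q_i - q_j = 0.
With identical firms every q_j equals q_i, so q_j = q_i and 69 = 3q_i, giving q_i = 23.
Total output Q = 23 + 23 = 46.

46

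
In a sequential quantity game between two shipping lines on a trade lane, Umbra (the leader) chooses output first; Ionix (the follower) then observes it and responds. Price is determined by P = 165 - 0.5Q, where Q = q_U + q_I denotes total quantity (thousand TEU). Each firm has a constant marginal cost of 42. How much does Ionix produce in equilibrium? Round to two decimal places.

The follower Ionix best-responds to any q_U: π_I = (165 - 0.5Q)q_I - 42q_I.
Follower FOC: 123 - (1/2)q_U - q_I = 0, so q_I(q_U) = (123 - (1/2)q_U).
The leader anticipates this reaction. Substituting into P = 165 - 0.5Q gives P = 207/2 - (1/4)q_U, so π_U = (207/2 - (1/4)q_U)q_U - 42q_U.
Maximising: ∂π_U/∂q_U = 123/2 - (1/2)q_U = 0, giving q_U = 123.
Then q_I = (123 - (1/2)·123) = 123/2.

61.50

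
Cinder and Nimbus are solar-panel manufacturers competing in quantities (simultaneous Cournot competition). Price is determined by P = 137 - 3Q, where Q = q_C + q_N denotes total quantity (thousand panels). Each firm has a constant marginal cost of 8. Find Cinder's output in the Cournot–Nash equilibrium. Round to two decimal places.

A representative firm's profit is π_i = q_i(137 - 3Q) - 8q_i.
Setting ∂π_i/∂q_i = 0 with rivals' quantities fixed: 129 - 6q_i - 3q_j = 0.
By symmetry each firm produces the same amount; substituting q_j = q_i yields q_i = 129/9 = 43/3.

14.33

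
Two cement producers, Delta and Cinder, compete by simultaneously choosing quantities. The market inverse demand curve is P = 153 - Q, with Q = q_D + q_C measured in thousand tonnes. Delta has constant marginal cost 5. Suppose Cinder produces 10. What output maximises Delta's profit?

69

With the rival's output fixed at 10, Delta's profit is π_D = (153 - 10 - q_D)q_D - (5q_D) = (143 - q_D)q_D - (5q_D).
∂π_D/∂q_D = 138 - 2q_D = 0, so q_D = 69.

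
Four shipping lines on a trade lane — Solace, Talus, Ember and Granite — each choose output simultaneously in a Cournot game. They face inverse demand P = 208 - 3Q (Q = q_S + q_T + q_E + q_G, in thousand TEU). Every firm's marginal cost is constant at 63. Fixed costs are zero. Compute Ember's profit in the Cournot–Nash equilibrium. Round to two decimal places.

280.33

A representative firm's profit is π_i = q_i(208 - 3Q) - 63q_i.
Setting ∂π_i/∂q_i = 0 with rivals' quantities fixed: 145 - 6q_i - 3·Σ_{j≠i} q_j = 0.
By symmetry each firm produces the same amount; substituting Σ_{j≠i} q_j = 3q_i yields q_i = 145/15 = 29/3.
Price P = 208 - 3·(116/3) = 92.
Ember's profit: (92 - 63)·(29/3) = 841/3.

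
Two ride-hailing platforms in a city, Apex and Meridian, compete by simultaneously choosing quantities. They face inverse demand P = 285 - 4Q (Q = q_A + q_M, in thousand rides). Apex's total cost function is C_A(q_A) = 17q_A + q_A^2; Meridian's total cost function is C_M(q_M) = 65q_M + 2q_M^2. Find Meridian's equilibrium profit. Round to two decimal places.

705.83

Apex's profit: π_A = (285 - 4Q)q_A - (17q_A + q_A²). Setting ∂π_A/∂q_A = 0: 268 - 10q_A - 4(q_M) = 0.
Meridian's profit: π_M = (285 - 4Q)q_M - (65q_M + 2q_M²). Setting ∂π_M/∂q_M = 0: 220 - 12q_M - 4(q_A) = 0.
Best responses: q_A = (268 - 4q_M)/10, q_M = (220 - 4q_A)/12.
Solving the pair: q_A = 292/13, q_M = 141/13.
Price P = 285 - 4·(433/13) = 1973/13.
Meridian's profit: (1973/13)·(141/13) - 65·(141/13) - 2(141/13)² = 705.8343.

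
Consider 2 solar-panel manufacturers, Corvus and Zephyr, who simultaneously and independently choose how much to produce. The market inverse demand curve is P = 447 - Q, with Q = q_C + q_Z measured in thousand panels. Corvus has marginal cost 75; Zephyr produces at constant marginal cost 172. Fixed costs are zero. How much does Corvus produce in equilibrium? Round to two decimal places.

156.33

Corvus's profit: π_C = (447 - Q)q_C - (75q_C). Setting ∂π_C/∂q_C = 0: 372 - 2q_C - (q_Z) = 0.
Zephyr's profit: π_Z = (447 - Q)q_Z - (172q_Z). Setting ∂π_Z/∂q_Z = 0: 275 - 2q_Z - (q_C) = 0.
Rearranging gives the reaction functions q_C = (372 - q_Z)/2 and q_Z = (275 - q_C)/2.
Substituting one into the other gives q_C = 469/3 and q_Z = 178/3.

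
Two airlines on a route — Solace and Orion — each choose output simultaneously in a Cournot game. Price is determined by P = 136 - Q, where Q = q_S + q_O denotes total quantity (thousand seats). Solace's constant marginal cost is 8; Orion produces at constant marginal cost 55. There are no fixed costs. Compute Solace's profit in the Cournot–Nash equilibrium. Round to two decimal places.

Solace's profit: π_S = (136 - Q)q_S - (8q_S). Setting ∂π_S/∂q_S = 0: 128 - 2q_S - (q_O) = 0.
Orion's first-order condition: 81 - 2q_O - (q_S) = 0.
Best responses: q_S = (128 - q_O)/2, q_O = (81 - q_S)/2.
Solving the pair: q_S = 175/3, q_O = 34/3.
Price P = 136 - 209/3 = 199/3.
Solace's profit: (199/3 - 8)·(175/3) = 3402.7778.

3402.78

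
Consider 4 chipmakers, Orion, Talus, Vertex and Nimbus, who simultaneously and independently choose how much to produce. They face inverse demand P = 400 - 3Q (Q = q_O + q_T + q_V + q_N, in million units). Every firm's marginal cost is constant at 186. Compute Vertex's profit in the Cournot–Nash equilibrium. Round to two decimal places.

A representative firm's profit is π_i = q_i(400 - 3Q) - 186q_i.
First-order condition (treating rivals' output as given): 214 - 6q_i - 3·Σ_{j≠i} q_j = 0.
By symmetry each firm produces the same amount; substituting Σ_{j≠i} q_j = 3q_i yields q_i = 214/15.
Price P = 400 - 3·(856/15) = 1144/5.
Vertex's profit: (1144/5 - 186)·(214/15) = 610.6133.

610.61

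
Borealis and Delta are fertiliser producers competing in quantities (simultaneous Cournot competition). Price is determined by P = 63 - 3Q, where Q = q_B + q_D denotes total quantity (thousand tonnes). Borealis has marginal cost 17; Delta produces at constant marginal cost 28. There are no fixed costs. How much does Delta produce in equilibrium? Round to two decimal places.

2.67

Borealis's profit: π_B = (63 - 3Q)q_B - (17q_B). Setting ∂π_B/∂q_B = 0: 46 - 6q_B - 3(q_D) = 0.
Delta's profit: π_D = (63 - 3Q)q_D - (28q_D). Setting ∂π_D/∂q_D = 0: 35 - 6q_D - 3(q_B) = 0.
Best responses: q_B = (46 - 3q_D)/6, q_D = (35 - 3q_B)/6.
Solving the pair: q_B = 19/3, q_D = 8/3.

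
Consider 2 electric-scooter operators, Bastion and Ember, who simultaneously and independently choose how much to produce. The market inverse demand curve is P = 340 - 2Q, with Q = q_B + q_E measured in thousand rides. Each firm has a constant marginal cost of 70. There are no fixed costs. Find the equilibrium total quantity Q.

90

A representative firm's profit is π_i = q_i(340 - 2Q) - 70q_i.
First-order condition (treating rivals' output as given): 270 - 4q_i - 2q_j = 0.
With identical firms every q_j equals q_i, so q_j = q_i and 270 = 6q_i, giving q_i = 45.
Total output Q = 45 + 45 = 90.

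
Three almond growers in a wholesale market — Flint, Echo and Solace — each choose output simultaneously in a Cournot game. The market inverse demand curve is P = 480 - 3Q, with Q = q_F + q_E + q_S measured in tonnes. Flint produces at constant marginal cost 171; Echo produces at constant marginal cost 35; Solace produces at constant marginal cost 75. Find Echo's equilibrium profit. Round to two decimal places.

Flint's profit: π_F = (480 - 3Q)q_F - (171q_F). Setting ∂π_F/∂q_F = 0: 309 - 6q_F - 3(q_E + q_S) = 0.
Echo's profit: π_E = (480 - 3Q)q_E - (35q_E). Setting ∂π_E/∂q_E = 0: 445 - 6q_E - 3(q_F + q_S) = 0.
Solace's profit: π_S = (480 - 3Q)q_S - (75q_S). Setting ∂π_S/∂q_S = 0: 405 - 6q_S - 3(q_F + q_E) = 0.
Adding the 3 first-order conditions: 1159 − 12Q = 0, so Q = 1159/12.
Back-substituting: q_F = (309 − 1159/4)/3 = 77/12, q_E = (445 − 1159/4)/3 = 207/4, q_S = (405 − 1159/4)/3 = 461/12.
Price P = 480 - 3·(1159/12) = 761/4.
Echo's profit: (761/4 - 35)·(207/4) = 8034.1875.

8034.19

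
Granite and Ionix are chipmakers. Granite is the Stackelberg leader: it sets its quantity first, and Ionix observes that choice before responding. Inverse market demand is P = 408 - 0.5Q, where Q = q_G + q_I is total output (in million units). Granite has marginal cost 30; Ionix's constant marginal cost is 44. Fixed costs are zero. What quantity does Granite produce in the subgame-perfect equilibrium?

392

The follower Ionix best-responds to any q_G: π_I = (408 - 0.5Q)q_I - 44q_I.
Setting the follower's marginal profit to zero, 364 - (1/2)q_G - q_I = 0, i.e. q_I = (364 - (1/2)q_G).
Granite substitutes q_I(q_G) into its own profit: π_G = q_G(408 - (1/2)q_G - (364 - (1/2)q_G)/2) - 30q_G = (226 - (1/4)q_G)q_G - 30q_G.
Maximising: ∂π_G/∂q_G = 196 - (1/2)q_G = 0, giving q_G = 392.
Then q_I = (364 - (1/2)·392) = 168.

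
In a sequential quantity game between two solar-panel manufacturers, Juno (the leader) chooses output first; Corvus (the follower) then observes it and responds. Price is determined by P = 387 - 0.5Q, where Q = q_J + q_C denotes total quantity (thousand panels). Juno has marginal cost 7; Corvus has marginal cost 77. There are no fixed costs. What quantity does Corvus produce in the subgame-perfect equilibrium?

Solve by backward induction. Given q_J, the follower Corvus maximises π_C = (387 - (1/2)q_J - (1/2)q_C)q_C - 77q_C.
Setting the follower's marginal profit to zero, 310 - (1/2)q_J - q_C = 0, i.e. q_C = (310 - (1/2)q_J).
The leader anticipates this reaction. Substituting into P = 387 - 0.5Q gives P = 232 - (1/4)q_J, so π_J = (232 - (1/4)q_J)q_J - 7q_J.
The leader's first-order condition 225 - (1/2)q_J = 0 yields q_J = 450.
Then q_C = (310 - (1/2)·450) = 85.

85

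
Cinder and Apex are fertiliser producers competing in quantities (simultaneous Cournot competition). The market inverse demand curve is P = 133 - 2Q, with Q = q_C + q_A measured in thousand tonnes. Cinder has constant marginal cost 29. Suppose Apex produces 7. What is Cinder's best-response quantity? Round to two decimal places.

With the rival's output fixed at 7, Cinder's profit is π_C = (133 - 2·7 - 2q_C)q_C - (29q_C) = (119 - 2q_C)q_C - (29q_C).
∂π_C/∂q_C = 90 - 4q_C = 0, so q_C = 45/2.

22.50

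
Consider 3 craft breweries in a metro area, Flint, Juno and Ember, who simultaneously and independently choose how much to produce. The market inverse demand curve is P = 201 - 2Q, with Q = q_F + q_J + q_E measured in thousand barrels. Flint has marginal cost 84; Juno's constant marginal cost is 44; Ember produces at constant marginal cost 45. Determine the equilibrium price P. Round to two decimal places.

Flint's profit: π_F = (201 - 2Q)q_F - (84q_F). Setting ∂π_F/∂q_F = 0: 117 - 4q_F - 2(q_J + q_E) = 0.
Juno's profit: π_J = (201 - 2Q)q_J - (44q_J). Setting ∂π_J/∂q_J = 0: 157 - 4q_J - 2(q_F + q_E) = 0.
Ember's first-order condition: 156 - 4q_E - 2(q_F + q_J) = 0.
Adding the 3 first-order conditions: 430 − 8Q = 0, so Q = 215/4.
Back-substituting: q_F = (117 − 215/2)/2 = 19/4, q_J = (157 − 215/2)/2 = 99/4, q_E = (156 − 215/2)/2 = 97/4.
Total output Q = 215/4, so price P = 201 - 2·(215/4) = 187/2.

93.50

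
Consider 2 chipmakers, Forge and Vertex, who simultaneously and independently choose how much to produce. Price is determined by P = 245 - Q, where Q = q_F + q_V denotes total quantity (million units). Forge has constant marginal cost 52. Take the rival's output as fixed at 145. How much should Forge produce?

With the rival's output fixed at 145, Forge's profit is π_F = (245 - 145 - q_F)q_F - (52q_F) = (100 - q_F)q_F - (52q_F).
∂π_F/∂q_F = 48 - 2q_F = 0, so q_F = 24.

24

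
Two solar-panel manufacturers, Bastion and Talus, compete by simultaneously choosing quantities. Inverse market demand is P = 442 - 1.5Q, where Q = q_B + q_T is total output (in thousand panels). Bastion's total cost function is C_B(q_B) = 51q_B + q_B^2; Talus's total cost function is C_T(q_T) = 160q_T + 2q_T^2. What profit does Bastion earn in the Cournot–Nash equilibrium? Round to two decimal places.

Bastion's profit: π_B = (442 - 1.5Q)q_B - (51q_B + q_B²). Setting ∂π_B/∂q_B = 0: 391 - 5q_B - (3/2)(q_T) = 0.
Talus's first-order condition: 282 - 7q_T - (3/2)(q_B) = 0.
So q_B = (391 - (3/2)q_T)/5 and q_T = (282 - (3/2)q_B)/7.
Substituting one into the other gives q_B = 70.6565 and q_T = 25.1450.
Price P = 442 - (3/2)·95.8015 = 298.2977.
Bastion's profit: 298.2977·70.6565 - 51·70.6565 - 70.6565² = 12480.8484.

12480.85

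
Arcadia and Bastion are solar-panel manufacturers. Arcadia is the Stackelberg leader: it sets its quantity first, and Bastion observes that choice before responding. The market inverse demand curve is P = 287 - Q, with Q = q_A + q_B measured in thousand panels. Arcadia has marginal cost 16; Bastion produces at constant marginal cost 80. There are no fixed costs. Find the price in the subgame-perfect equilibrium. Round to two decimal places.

The follower Bastion best-responds to any q_A: π_B = (287 - Q)q_B - 80q_B.
Setting the follower's marginal profit to zero, 207 - q_A - 2q_B = 0, i.e. q_B = (207 - q_A)/2.
Arcadia substitutes q_B(q_A) into its own profit: π_A = q_A(287 - q_A - (207 - q_A)/2) - 16q_A = (367/2 - (1/2)q_A)q_A - 16q_A.
Maximising: ∂π_A/∂q_A = 335/2 - q_A = 0, giving q_A = 335/2.
Then q_B = (207 - 335/2)/2 = 79/4.
Total output Q = 749/4, so price P = 287 - 749/4 = 399/4.

99.75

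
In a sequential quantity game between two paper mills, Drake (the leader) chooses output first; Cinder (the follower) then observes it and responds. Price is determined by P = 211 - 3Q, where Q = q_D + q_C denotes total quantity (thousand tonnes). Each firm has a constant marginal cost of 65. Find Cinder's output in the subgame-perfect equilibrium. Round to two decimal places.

The follower Cinder best-responds to any q_D: π_C = (211 - 3Q)q_C - 65q_C.
∂π_C/∂q_C = 146 - 3q_D - 6q_C = 0 gives the reaction function q_C = (146 - 3q_D)/6.
The leader anticipates this reaction. Substituting into P = 211 - 3Q gives P = 138 - (3/2)q_D, so π_D = (138 - (3/2)q_D)q_D - 65q_D.
Maximising: ∂π_D/∂q_D = 73 - 3q_D = 0, giving q_D = 73/3.
Then q_C = (146 - 3·(73/3))/6 = 73/6.

12.17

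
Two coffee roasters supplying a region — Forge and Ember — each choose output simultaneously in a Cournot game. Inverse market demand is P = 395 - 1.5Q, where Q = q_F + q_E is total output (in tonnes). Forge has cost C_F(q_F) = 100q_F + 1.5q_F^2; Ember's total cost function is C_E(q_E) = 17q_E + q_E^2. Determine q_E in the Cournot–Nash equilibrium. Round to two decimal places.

65.78

Forge's profit: π_F = (395 - 1.5Q)q_F - (100q_F + (3/2)q_F²). Setting ∂π_F/∂q_F = 0: 295 - 6q_F - (3/2)(q_E) = 0.
Ember's profit: π_E = (395 - 1.5Q)q_E - (17q_E + q_E²). Setting ∂π_E/∂q_E = 0: 378 - 5q_E - (3/2)(q_F) = 0.
So q_F = (295 - (3/2)q_E)/6 and q_E = (378 - (3/2)q_F)/5.
Solving the pair: q_F = 32.7207, q_E = 65.7838.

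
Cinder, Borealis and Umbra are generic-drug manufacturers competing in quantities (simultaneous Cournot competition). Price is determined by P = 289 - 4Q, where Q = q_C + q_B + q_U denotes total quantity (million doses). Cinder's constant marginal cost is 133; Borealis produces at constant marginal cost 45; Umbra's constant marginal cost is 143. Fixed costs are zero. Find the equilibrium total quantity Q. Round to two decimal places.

Cinder's profit: π_C = (289 - 4Q)q_C - (133q_C). Setting ∂π_C/∂q_C = 0: 156 - 8q_C - 4(q_B + q_U) = 0.
Borealis's profit: π_B = (289 - 4Q)q_B - (45q_B). Setting ∂π_B/∂q_B = 0: 244 - 8q_B - 4(q_C + q_U) = 0.
Umbra's profit: π_U = (289 - 4Q)q_U - (143q_U). Setting ∂π_U/∂q_U = 0: 146 - 8q_U - 4(q_C + q_B) = 0.
Adding the 3 conditions: 546 − 8Q − 8Q = 0, i.e. Q = 273/8.
Back-substituting: q_C = (156 − 273/2)/4 = 39/8, q_B = (244 − 273/2)/4 = 215/8, q_U = (146 − 273/2)/4 = 19/8.
Total output Q = 39/8 + 215/8 + 19/8 = 273/8.

34.13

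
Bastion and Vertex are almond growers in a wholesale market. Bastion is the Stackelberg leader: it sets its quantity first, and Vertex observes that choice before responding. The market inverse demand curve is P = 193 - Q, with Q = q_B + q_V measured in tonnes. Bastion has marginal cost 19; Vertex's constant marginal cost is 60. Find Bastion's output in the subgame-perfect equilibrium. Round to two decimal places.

Solve by backward induction. Given q_B, the follower Vertex maximises π_V = (193 - q_B - q_V)q_V - 60q_V.
Setting the follower's marginal profit to zero, 133 - q_B - 2q_V = 0, i.e. q_V = (133 - q_B)/2.
Bastion substitutes q_V(q_B) into its own profit: π_B = q_B(193 - q_B - (133 - q_B)/2) - 19q_B = (253/2 - (1/2)q_B)q_B - 19q_B.
Maximising: ∂π_B/∂q_B = 215/2 - q_B = 0, giving q_B = 215/2.
Then q_V = (133 - 215/2)/2 = 51/4.

107.50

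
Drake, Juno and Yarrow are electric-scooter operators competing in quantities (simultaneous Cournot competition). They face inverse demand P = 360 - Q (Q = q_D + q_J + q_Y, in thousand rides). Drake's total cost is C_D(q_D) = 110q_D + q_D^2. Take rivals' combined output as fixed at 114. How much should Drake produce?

34

With rivals' combined output fixed at 114, Drake's profit is π_D = (360 - 114 - q_D)q_D - (110q_D + q_D²) = (246 - q_D)q_D - (110q_D + q_D²).
∂π_D/∂q_D = 136 - 4q_D = 0, so q_D = 34.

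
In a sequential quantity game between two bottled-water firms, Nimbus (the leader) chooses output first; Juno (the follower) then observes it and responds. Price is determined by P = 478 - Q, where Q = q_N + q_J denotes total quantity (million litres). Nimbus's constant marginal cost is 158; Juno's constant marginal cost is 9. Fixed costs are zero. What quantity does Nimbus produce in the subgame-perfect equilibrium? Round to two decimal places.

85.50

The follower Juno best-responds to any q_N: π_J = (478 - Q)q_J - 9q_J.
∂π_J/∂q_J = 469 - q_N - 2q_J = 0 gives the reaction function q_J = (469 - q_N)/2.
The leader anticipates this reaction. Substituting into P = 478 - Q gives P = 487/2 - (1/2)q_N, so π_N = (487/2 - (1/2)q_N)q_N - 158q_N.
Leader FOC: 171/2 - q_N = 0, so q_N = 171/2.
Then q_J = (469 - 171/2)/2 = 767/4.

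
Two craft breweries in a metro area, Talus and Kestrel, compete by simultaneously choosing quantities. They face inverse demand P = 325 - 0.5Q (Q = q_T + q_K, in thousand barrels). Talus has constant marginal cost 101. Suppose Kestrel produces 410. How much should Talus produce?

19

With the rival's output fixed at 410, Talus's profit is π_T = (325 - (1/2)·410 - (1/2)q_T)q_T - (101q_T) = (120 - (1/2)q_T)q_T - (101q_T).
∂π_T/∂q_T = 19 - q_T = 0, so q_T = 19.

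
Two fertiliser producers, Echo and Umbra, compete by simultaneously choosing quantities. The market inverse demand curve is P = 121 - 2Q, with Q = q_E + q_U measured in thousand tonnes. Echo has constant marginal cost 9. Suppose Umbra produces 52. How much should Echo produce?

With the rival's output fixed at 52, Echo's profit is π_E = (121 - 2·52 - 2q_E)q_E - (9q_E) = (17 - 2q_E)q_E - (9q_E).
∂π_E/∂q_E = 8 - 4q_E = 0, so q_E = 2.

2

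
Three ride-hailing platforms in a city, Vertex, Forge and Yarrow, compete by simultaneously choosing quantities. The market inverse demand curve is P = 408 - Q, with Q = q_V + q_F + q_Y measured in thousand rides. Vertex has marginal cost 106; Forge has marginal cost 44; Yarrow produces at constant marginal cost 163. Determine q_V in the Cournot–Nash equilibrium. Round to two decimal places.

74.25

Vertex's profit: π_V = (408 - Q)q_V - (106q_V). Setting ∂π_V/∂q_V = 0: 302 - 2q_V - (q_F + q_Y) = 0.
Forge's profit: π_F = (408 - Q)q_F - (44q_F). Setting ∂π_F/∂q_F = 0: 364 - 2q_F - (q_V + q_Y) = 0.
Yarrow's first-order condition: 245 - 2q_Y - (q_V + q_F) = 0.
Adding the 3 first-order conditions: 911 − 4Q = 0, so Q = 911/4.
Back-substituting: q_V = (302 − 911/4) = 297/4, q_F = (364 − 911/4) = 545/4, q_Y = (245 − 911/4) = 69/4.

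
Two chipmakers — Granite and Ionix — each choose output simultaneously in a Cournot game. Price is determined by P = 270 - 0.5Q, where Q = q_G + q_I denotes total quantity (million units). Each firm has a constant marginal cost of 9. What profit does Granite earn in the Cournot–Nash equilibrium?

A representative firm's profit is π_i = q_i(270 - 0.5Q) - 9q_i.
Setting ∂π_i/∂q_i = 0 with rivals' quantities fixed: 261 - q_i - (1/2)q_j = 0.
With identical firms every q_j equals q_i, so q_j = q_i and 261 = (3/2)q_i, giving q_i = 174.
Price P = 270 - (1/2)·348 = 96.
Granite's profit: (96 - 9)·174 = 15138.

15138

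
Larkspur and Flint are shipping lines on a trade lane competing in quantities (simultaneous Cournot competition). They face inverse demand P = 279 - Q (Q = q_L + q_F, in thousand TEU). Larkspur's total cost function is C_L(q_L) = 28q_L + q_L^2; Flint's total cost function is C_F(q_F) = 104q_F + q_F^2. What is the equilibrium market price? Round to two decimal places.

193.80

Larkspur's profit: π_L = (279 - Q)q_L - (28q_L + q_L²). Setting ∂π_L/∂q_L = 0: 251 - 4q_L - (q_F) = 0.
Flint's profit: π_F = (279 - Q)q_F - (104q_F + q_F²). Setting ∂π_F/∂q_F = 0: 175 - 4q_F - (q_L) = 0.
Best responses: q_L = (251 - q_F)/4, q_F = (175 - q_L)/4.
Solving the pair: q_L = 829/15, q_F = 449/15.
Total output Q = 426/5, so price P = 279 - 426/5 = 969/5.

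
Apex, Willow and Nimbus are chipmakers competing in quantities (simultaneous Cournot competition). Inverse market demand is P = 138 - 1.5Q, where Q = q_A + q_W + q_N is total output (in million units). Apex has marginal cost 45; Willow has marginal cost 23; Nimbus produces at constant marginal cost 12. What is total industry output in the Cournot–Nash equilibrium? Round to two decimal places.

55.67

Apex's profit: π_A = (138 - 1.5Q)q_A - (45q_A). Setting ∂π_A/∂q_A = 0: 93 - 3q_A - (3/2)(q_W + q_N) = 0.
Willow's first-order condition: 115 - 3q_W - (3/2)(q_A + q_N) = 0.
Nimbus's profit: π_N = (138 - 1.5Q)q_N - (12q_N). Setting ∂π_N/∂q_N = 0: 126 - 3q_N - (3/2)(q_A + q_W) = 0.
Summing all 3 equations gives 334 − 6Q = 0, hence Q = 167/3.
Back-substituting: q_A = (93 − 167/2)/(3/2) = 19/3, q_W = (115 − 167/2)/(3/2) = 21, q_N = (126 − 167/2)/(3/2) = 85/3.
Total output Q = 19/3 + 21 + 85/3 = 167/3.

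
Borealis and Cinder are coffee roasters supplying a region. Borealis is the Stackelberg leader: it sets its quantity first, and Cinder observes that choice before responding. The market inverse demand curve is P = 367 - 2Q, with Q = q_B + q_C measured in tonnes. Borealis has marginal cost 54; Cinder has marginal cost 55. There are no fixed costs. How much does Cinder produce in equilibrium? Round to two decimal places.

The follower Cinder best-responds to any q_B: π_C = (367 - 2Q)q_C - 55q_C.
Setting the follower's marginal profit to zero, 312 - 2q_B - 4q_C = 0, i.e. q_C = (312 - 2q_B)/4.
Borealis substitutes q_C(q_B) into its own profit: π_B = q_B(367 - 2q_B - (312 - 2q_B)/2) - 54q_B = (211 - q_B)q_B - 54q_B.
Maximising: ∂π_B/∂q_B = 157 - 2q_B = 0, giving q_B = 157/2.
Then q_C = (312 - 2·(157/2))/4 = 155/4.

38.75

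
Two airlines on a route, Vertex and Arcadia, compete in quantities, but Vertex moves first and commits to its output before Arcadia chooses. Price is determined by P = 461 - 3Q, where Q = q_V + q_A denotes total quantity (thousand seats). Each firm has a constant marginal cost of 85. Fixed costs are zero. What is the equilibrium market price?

Solve by backward induction. Given q_V, the follower Arcadia maximises π_A = (461 - 3q_V - 3q_A)q_A - 85q_A.
Follower FOC: 376 - 3q_V - 6q_A = 0, so q_A(q_V) = (376 - 3q_V)/6.
Vertex substitutes q_A(q_V) into its own profit: π_V = q_V(461 - 3q_V - (376 - 3q_V)/2) - 85q_V = (273 - (3/2)q_V)q_V - 85q_V.
The leader's first-order condition 188 - 3q_V = 0 yields q_V = 188/3.
Then q_A = (376 - 3·(188/3))/6 = 94/3.
Total output Q = 94, so price P = 461 - 3·94 = 179.

179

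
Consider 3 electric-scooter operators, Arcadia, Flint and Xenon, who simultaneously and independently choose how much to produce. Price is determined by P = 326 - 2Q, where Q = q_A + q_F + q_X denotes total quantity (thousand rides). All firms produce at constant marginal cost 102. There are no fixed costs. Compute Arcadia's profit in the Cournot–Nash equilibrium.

1568

A representative firm's profit is π_i = q_i(326 - 2Q) - 102q_i.
First-order condition (treating rivals' output as given): 224 - 4q_i - 2·Σ_{j≠i} q_j = 0.
By symmetry each firm produces the same amount; substituting Σ_{j≠i} q_j = 2q_i yields q_i = 224/8 = 28.
Price P = 326 - 2·84 = 158.
Arcadia's profit: (158 - 102)·28 = 1568.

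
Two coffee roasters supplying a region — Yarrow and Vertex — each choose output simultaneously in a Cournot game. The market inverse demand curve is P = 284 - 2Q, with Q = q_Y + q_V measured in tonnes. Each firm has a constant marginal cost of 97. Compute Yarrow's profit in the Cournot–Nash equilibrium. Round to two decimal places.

1942.72

Each firm earns π_i = (284 - 2Q)q_i - 97q_i.
First-order condition (treating rivals' output as given): 187 - 4q_i - 2q_j = 0.
With identical firms every q_j equals q_i, so q_j = q_i and 187 = 6q_i, giving q_i = 187/6.
Price P = 284 - 2·(187/3) = 478/3.
Yarrow's profit: (478/3 - 97)·(187/6) = 1942.7222.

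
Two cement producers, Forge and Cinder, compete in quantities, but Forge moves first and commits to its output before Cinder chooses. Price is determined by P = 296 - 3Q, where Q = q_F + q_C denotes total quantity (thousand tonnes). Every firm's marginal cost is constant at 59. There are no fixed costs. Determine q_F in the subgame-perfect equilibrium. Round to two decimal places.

Solve by backward induction. Given q_F, the follower Cinder maximises π_C = (296 - 3q_F - 3q_C)q_C - 59q_C.
Follower FOC: 237 - 3q_F - 6q_C = 0, so q_C(q_F) = (237 - 3q_F)/6.
The leader anticipates this reaction. Substituting into P = 296 - 3Q gives P = 355/2 - (3/2)q_F, so π_F = (355/2 - (3/2)q_F)q_F - 59q_F.
Maximising: ∂π_F/∂q_F = 237/2 - 3q_F = 0, giving q_F = 79/2.
Then q_C = (237 - 3·(79/2))/6 = 79/4.

39.50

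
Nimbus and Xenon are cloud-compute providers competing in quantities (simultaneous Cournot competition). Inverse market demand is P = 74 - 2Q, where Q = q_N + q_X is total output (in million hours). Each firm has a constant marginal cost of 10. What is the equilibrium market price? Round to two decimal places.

A representative firm's profit is π_i = q_i(74 - 2Q) - 10q_i.
First-order condition (treating rivals' output as given): 64 - 4q_i - 2q_j = 0.
By symmetry each firm produces the same amount; substituting q_j = q_i yields q_i = 64/6 = 32/3.
Total output Q = 64/3, so price P = 74 - 2·(64/3) = 94/3.

31.33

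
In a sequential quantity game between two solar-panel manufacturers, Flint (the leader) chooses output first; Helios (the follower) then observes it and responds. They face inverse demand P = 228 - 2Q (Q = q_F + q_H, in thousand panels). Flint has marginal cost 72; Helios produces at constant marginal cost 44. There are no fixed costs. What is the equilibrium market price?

The follower Helios best-responds to any q_F: π_H = (228 - 2Q)q_H - 44q_H.
Setting the follower's marginal profit to zero, 184 - 2q_F - 4q_H = 0, i.e. q_H = (184 - 2q_F)/4.
Flint substitutes q_H(q_F) into its own profit: π_F = q_F(228 - 2q_F - (184 - 2q_F)/2) - 72q_F = (136 - q_F)q_F - 72q_F.
The leader's first-order condition 64 - 2q_F = 0 yields q_F = 32.
Then q_H = (184 - 2·32)/4 = 30.
Total output Q = 62, so price P = 228 - 2·62 = 104.

104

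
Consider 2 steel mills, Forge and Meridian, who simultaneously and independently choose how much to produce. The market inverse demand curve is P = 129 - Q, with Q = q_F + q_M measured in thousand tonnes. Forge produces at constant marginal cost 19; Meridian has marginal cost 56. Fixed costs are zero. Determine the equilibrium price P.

68

Forge's profit: π_F = (129 - Q)q_F - (19q_F). Setting ∂π_F/∂q_F = 0: 110 - 2q_F - (q_M) = 0.
Meridian's first-order condition: 73 - 2q_M - (q_F) = 0.
Best responses: q_F = (110 - q_M)/2, q_M = (73 - q_F)/2.
Solving the pair: q_F = 49, q_M = 12.
Total output Q = 61, so price P = 129 - 61 = 68.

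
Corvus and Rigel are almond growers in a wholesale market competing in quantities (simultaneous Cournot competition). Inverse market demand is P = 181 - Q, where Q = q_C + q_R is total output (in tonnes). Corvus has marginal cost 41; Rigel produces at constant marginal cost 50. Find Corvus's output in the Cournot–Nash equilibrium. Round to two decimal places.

Corvus's profit: π_C = (181 - Q)q_C - (41q_C). Setting ∂π_C/∂q_C = 0: 140 - 2q_C - (q_R) = 0.
Rigel's first-order condition: 131 - 2q_R - (q_C) = 0.
Rearranging gives the reaction functions q_C = (140 - q_R)/2 and q_R = (131 - q_C)/2.
Substituting one into the other gives q_C = 149/3 and q_R = 122/3.

49.67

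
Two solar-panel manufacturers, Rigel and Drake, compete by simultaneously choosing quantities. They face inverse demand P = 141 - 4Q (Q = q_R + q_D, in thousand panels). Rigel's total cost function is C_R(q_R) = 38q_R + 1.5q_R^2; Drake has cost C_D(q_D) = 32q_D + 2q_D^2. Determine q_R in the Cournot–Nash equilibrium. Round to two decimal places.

Rigel's profit: π_R = (141 - 4Q)q_R - (38q_R + (3/2)q_R²). Setting ∂π_R/∂q_R = 0: 103 - 11q_R - 4(q_D) = 0.
Drake's first-order condition: 109 - 12q_D - 4(q_R) = 0.
Rearranging gives the reaction functions q_R = (103 - 4q_D)/11 and q_D = (109 - 4q_R)/12.
Substituting one into the other gives q_R = 200/29 and q_D = 787/116.

6.90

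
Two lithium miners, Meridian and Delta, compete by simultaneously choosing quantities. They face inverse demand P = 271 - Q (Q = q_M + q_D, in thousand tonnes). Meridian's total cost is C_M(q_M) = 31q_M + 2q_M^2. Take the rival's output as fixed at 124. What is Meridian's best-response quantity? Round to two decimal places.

With the rival's output fixed at 124, Meridian's profit is π_M = (271 - 124 - q_M)q_M - (31q_M + 2q_M²) = (147 - q_M)q_M - (31q_M + 2q_M²).
∂π_M/∂q_M = 116 - 6q_M = 0, so q_M = 58/3.

19.33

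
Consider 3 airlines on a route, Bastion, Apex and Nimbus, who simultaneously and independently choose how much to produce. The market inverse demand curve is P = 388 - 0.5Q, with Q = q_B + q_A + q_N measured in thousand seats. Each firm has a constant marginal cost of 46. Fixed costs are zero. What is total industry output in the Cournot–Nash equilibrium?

A representative firm's profit is π_i = q_i(388 - 0.5Q) - 46q_i.
First-order condition (treating rivals' output as given): 342 - q_i - (1/2)·Σ_{j≠i} q_j = 0.
By symmetry each firm produces the same amount; substituting Σ_{j≠i} q_j = 2q_i yields q_i = 342/2 = 171.
Total output Q = 171 + 171 + 171 = 513.

513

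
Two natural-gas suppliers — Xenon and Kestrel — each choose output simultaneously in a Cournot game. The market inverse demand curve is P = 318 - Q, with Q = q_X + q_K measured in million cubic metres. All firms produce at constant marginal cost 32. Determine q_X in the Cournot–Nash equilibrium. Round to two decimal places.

Each firm earns π_i = (318 - Q)q_i - 32q_i.
First-order condition (treating rivals' output as given): 286 - 2q_i - q_j = 0.
By symmetry each firm produces the same amount; substituting q_j = q_i yields q_i = 286/3.

95.33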